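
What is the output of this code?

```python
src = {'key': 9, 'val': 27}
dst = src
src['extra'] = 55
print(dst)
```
{'key': 9, 'val': 27, 'extra': 55}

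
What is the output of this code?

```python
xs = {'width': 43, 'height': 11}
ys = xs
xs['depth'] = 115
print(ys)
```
{'width': 43, 'height': 11, 'depth': 115}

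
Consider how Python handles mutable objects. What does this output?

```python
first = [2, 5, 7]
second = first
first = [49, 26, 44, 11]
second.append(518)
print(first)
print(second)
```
[49, 26, 44, 11]
[2, 5, 7, 518]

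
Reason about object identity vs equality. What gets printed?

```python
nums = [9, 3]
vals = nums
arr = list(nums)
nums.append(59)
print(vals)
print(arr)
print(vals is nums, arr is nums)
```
[9, 3, 59]
[9, 3]
True False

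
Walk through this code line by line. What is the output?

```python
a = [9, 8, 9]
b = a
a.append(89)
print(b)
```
[9, 8, 9, 89]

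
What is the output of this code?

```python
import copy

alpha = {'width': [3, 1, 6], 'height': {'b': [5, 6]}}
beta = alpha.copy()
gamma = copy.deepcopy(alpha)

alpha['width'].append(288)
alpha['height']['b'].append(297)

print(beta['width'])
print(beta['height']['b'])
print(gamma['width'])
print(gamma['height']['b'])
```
[3, 1, 6, 288]
[5, 6, 297]
[3, 1, 6]
[5, 6]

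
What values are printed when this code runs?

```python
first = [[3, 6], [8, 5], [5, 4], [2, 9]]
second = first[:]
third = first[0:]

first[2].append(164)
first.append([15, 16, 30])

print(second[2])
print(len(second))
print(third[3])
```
[5, 4, 164]
4
[2, 9]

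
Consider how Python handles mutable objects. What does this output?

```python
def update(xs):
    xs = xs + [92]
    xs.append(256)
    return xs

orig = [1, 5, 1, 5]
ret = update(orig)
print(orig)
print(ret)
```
[1, 5, 1, 5]
[1, 5, 1, 5, 92, 256]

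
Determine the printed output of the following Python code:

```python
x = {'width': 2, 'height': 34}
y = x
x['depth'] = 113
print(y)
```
{'width': 2, 'height': 34, 'depth': 113}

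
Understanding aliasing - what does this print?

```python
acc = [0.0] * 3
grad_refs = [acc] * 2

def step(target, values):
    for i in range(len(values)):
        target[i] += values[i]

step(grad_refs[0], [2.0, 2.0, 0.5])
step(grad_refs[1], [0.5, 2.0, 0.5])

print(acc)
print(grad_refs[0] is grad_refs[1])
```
[2.5, 4.0, 1.0]
True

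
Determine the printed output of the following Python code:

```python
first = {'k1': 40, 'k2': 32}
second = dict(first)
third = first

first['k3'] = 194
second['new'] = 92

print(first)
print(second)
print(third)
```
{'k1': 40, 'k2': 32, 'k3': 194}
{'k1': 40, 'k2': 32, 'new': 92}
{'k1': 40, 'k2': 32, 'k3': 194}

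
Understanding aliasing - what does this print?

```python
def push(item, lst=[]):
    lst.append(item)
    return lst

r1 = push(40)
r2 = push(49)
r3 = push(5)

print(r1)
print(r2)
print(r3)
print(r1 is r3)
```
[40, 49, 5]
[40, 49, 5]
[40, 49, 5]
True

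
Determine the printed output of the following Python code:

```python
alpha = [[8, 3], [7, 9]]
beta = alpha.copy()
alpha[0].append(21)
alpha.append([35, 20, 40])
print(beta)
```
[[8, 3, 21], [7, 9]]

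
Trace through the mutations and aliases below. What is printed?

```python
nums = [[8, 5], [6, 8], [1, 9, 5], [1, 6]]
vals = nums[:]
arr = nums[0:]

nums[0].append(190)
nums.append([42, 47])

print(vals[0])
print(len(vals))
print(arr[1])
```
[8, 5, 190]
4
[6, 8]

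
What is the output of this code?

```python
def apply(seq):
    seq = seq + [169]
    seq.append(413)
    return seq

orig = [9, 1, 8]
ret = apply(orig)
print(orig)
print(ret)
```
[9, 1, 8]
[9, 1, 8, 169, 413]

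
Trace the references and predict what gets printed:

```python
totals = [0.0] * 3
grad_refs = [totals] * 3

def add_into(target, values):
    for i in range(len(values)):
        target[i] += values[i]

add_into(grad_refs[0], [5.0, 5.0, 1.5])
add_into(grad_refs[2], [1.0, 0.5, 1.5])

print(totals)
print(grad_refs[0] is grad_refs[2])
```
[6.0, 5.5, 3.0]
True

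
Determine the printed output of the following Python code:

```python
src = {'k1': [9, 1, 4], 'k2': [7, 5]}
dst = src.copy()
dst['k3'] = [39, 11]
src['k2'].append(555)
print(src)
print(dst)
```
{'k1': [9, 1, 4], 'k2': [7, 5, 555]}
{'k1': [9, 1, 4], 'k2': [7, 5, 555], 'k3': [39, 11]}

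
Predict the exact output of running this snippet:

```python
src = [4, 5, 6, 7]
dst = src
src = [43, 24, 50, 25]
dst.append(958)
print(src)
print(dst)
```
[43, 24, 50, 25]
[4, 5, 6, 7, 958]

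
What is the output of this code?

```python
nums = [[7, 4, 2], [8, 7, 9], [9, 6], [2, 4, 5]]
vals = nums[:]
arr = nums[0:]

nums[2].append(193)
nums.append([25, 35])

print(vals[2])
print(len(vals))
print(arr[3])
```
[9, 6, 193]
4
[2, 4, 5]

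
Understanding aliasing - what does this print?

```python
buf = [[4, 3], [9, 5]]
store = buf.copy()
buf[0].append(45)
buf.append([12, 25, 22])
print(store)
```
[[4, 3, 45], [9, 5]]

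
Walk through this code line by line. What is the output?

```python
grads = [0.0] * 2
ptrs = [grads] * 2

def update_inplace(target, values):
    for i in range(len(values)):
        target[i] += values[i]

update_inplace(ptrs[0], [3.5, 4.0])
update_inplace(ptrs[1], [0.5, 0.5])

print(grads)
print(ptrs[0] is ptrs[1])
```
[4.0, 4.5]
True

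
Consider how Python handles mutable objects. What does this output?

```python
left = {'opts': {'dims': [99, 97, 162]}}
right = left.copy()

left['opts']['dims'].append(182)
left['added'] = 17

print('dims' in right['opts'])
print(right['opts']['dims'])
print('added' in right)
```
True
[99, 97, 162, 182]
False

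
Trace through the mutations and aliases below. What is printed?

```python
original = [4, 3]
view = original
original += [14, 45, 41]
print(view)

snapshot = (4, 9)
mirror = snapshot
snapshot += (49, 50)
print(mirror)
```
[4, 3, 14, 45, 41]
(4, 9)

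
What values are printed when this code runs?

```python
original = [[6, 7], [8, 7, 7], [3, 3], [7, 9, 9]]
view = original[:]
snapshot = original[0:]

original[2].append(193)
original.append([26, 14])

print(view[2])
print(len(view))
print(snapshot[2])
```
[3, 3, 193]
4
[3, 3, 193]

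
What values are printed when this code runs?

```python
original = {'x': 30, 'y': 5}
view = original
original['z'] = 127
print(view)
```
{'x': 30, 'y': 5, 'z': 127}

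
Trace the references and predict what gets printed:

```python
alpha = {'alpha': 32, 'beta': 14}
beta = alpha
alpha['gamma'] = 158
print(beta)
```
{'alpha': 32, 'beta': 14, 'gamma': 158}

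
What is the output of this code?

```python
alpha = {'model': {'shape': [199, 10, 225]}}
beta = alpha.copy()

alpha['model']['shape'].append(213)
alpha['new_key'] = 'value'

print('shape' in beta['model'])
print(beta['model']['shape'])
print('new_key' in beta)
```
True
[199, 10, 225, 213]
False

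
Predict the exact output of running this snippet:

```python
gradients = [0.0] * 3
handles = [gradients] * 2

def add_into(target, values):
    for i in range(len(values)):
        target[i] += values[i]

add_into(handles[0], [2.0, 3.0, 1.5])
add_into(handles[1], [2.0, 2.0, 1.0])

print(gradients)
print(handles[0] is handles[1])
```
[4.0, 5.0, 2.5]
True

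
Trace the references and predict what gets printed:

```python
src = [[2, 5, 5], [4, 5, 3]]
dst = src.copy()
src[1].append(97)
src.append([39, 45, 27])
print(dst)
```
[[2, 5, 5], [4, 5, 3, 97]]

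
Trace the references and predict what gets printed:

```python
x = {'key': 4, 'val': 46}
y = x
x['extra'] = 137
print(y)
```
{'key': 4, 'val': 46, 'extra': 137}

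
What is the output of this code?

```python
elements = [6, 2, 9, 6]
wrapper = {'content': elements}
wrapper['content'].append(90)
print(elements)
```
[6, 2, 9, 6, 90]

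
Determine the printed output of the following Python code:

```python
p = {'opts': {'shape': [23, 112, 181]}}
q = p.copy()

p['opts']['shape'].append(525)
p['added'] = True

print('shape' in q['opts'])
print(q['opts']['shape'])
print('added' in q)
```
True
[23, 112, 181, 525]
False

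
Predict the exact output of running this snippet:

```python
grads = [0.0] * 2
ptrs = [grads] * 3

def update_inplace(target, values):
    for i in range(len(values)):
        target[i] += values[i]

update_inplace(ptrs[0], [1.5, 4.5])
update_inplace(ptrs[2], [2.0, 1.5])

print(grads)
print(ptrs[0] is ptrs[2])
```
[3.5, 6.0]
True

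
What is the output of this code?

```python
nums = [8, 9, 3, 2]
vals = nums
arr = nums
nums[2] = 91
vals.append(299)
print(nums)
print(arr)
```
[8, 9, 91, 2, 299]
[8, 9, 91, 2, 299]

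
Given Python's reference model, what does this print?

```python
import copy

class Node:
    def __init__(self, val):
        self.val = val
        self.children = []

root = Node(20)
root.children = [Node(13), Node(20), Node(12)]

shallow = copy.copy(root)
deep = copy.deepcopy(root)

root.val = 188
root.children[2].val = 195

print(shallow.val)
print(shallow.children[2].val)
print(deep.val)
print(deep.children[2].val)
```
20
195
20
12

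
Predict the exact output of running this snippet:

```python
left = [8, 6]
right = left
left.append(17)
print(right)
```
[8, 6, 17]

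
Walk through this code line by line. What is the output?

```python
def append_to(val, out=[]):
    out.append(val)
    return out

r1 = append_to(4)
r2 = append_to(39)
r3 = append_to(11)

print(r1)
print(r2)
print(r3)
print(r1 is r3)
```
[4, 39, 11]
[4, 39, 11]
[4, 39, 11]
True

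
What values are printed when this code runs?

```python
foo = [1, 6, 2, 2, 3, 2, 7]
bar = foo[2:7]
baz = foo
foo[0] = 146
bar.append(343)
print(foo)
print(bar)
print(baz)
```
[146, 6, 2, 2, 3, 2, 7]
[2, 2, 3, 2, 7, 343]
[146, 6, 2, 2, 3, 2, 7]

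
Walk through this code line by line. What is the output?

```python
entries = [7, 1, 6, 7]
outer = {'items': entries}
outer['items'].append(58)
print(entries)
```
[7, 1, 6, 7, 58]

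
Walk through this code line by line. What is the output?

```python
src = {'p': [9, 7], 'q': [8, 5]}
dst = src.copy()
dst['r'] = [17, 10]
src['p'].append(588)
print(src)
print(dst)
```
{'p': [9, 7, 588], 'q': [8, 5]}
{'p': [9, 7, 588], 'q': [8, 5], 'r': [17, 10]}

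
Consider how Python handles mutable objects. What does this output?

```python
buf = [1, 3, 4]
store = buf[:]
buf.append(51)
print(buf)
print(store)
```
[1, 3, 4, 51]
[1, 3, 4]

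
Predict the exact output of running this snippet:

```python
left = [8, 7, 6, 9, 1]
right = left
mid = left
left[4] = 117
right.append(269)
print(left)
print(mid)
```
[8, 7, 6, 9, 117, 269]
[8, 7, 6, 9, 117, 269]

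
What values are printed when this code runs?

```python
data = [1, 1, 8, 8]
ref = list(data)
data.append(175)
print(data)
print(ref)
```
[1, 1, 8, 8, 175]
[1, 1, 8, 8]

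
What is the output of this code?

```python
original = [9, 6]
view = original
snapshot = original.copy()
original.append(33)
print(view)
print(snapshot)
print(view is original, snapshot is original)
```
[9, 6, 33]
[9, 6]
True False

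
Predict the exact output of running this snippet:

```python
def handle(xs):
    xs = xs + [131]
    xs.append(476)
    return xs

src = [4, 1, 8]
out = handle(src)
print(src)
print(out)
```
[4, 1, 8]
[4, 1, 8, 131, 476]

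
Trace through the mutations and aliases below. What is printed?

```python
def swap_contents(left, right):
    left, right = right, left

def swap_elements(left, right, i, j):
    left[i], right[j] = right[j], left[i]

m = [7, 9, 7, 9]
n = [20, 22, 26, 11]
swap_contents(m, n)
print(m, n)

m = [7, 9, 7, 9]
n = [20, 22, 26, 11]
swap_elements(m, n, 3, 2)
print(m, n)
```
[7, 9, 7, 9] [20, 22, 26, 11]
[7, 9, 7, 26] [20, 22, 9, 11]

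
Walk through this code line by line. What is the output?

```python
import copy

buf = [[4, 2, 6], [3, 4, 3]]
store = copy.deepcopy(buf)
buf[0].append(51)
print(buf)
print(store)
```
[[4, 2, 6, 51], [3, 4, 3]]
[[4, 2, 6], [3, 4, 3]]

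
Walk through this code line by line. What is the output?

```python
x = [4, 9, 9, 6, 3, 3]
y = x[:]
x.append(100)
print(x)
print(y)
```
[4, 9, 9, 6, 3, 3, 100]
[4, 9, 9, 6, 3, 3]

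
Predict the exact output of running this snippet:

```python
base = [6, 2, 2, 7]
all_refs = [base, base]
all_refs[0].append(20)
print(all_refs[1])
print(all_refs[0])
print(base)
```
[6, 2, 2, 7, 20]
[6, 2, 2, 7, 20]
[6, 2, 2, 7, 20]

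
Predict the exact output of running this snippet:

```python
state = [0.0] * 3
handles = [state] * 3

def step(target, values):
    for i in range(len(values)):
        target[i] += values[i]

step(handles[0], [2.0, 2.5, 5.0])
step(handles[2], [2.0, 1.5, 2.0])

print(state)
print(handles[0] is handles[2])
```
[4.0, 4.0, 7.0]
True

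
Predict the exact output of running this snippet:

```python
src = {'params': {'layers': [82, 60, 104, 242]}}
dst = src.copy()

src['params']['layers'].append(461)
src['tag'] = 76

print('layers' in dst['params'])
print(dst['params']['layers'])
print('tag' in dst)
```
True
[82, 60, 104, 242, 461]
False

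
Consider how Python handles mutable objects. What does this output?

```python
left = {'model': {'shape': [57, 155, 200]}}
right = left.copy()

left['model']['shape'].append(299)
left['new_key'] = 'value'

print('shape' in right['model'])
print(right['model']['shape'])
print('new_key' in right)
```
True
[57, 155, 200, 299]
False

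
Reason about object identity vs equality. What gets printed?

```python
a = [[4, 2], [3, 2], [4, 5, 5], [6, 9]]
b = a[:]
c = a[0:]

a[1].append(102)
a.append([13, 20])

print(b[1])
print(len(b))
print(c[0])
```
[3, 2, 102]
4
[4, 2]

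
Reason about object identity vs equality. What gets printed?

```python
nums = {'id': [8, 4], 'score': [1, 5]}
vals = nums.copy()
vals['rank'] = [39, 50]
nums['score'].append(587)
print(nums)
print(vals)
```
{'id': [8, 4], 'score': [1, 5, 587]}
{'id': [8, 4], 'score': [1, 5, 587], 'rank': [39, 50]}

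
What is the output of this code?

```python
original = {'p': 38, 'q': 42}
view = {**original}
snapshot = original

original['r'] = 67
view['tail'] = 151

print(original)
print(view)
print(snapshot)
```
{'p': 38, 'q': 42, 'r': 67}
{'p': 38, 'q': 42, 'tail': 151}
{'p': 38, 'q': 42, 'r': 67}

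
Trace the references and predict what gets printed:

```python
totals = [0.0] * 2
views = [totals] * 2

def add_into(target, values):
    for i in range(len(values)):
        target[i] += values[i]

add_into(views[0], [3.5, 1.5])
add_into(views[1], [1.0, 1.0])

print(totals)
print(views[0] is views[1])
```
[4.5, 2.5]
True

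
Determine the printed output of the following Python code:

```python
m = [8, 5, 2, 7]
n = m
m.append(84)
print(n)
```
[8, 5, 2, 7, 84]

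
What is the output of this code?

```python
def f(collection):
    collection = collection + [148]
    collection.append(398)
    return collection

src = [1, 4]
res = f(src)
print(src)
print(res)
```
[1, 4]
[1, 4, 148, 398]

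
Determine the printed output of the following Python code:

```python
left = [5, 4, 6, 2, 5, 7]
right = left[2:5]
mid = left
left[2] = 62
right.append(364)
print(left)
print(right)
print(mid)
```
[5, 4, 62, 2, 5, 7]
[6, 2, 5, 364]
[5, 4, 62, 2, 5, 7]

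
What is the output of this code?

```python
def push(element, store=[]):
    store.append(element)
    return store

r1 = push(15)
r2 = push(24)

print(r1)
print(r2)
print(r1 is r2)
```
[15, 24]
[15, 24]
True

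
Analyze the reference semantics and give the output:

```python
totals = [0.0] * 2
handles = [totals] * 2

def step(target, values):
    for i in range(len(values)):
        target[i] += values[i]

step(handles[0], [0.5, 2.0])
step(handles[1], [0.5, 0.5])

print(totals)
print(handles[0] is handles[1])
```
[1.0, 2.5]
True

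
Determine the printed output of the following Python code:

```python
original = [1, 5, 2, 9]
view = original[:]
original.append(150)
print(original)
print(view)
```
[1, 5, 2, 9, 150]
[1, 5, 2, 9]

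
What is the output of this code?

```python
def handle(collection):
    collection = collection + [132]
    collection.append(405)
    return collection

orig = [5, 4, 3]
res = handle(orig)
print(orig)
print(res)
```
[5, 4, 3]
[5, 4, 3, 132, 405]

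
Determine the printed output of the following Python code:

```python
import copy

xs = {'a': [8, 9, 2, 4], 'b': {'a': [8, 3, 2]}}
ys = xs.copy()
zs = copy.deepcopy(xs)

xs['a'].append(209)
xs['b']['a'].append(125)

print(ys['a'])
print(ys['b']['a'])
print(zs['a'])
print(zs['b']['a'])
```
[8, 9, 2, 4, 209]
[8, 3, 2, 125]
[8, 9, 2, 4]
[8, 3, 2]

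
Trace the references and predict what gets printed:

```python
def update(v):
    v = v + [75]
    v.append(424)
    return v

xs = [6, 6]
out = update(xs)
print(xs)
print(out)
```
[6, 6]
[6, 6, 75, 424]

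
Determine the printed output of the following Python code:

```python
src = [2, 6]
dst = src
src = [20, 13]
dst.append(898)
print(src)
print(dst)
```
[20, 13]
[2, 6, 898]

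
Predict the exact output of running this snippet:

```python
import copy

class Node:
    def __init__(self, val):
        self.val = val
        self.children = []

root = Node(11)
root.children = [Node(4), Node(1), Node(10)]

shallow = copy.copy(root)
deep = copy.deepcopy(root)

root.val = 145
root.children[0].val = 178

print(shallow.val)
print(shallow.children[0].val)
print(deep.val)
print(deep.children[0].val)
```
11
178
11
4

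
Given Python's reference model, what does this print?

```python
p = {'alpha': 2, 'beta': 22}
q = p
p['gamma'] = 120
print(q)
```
{'alpha': 2, 'beta': 22, 'gamma': 120}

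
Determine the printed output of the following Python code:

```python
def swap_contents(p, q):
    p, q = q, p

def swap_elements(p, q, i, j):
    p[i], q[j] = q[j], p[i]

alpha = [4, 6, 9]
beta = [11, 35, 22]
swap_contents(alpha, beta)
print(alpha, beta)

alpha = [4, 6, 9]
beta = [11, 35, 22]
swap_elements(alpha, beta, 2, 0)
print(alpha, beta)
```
[4, 6, 9] [11, 35, 22]
[4, 6, 11] [9, 35, 22]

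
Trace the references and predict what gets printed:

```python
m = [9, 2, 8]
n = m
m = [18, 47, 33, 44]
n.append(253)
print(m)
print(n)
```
[18, 47, 33, 44]
[9, 2, 8, 253]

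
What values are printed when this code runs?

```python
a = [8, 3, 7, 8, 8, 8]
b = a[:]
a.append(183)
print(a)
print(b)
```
[8, 3, 7, 8, 8, 8, 183]
[8, 3, 7, 8, 8, 8]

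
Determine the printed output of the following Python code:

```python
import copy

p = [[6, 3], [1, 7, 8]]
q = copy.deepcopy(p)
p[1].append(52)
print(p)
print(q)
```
[[6, 3], [1, 7, 8, 52]]
[[6, 3], [1, 7, 8]]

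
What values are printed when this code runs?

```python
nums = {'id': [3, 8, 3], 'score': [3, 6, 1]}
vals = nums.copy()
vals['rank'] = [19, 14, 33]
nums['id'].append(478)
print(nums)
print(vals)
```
{'id': [3, 8, 3, 478], 'score': [3, 6, 1]}
{'id': [3, 8, 3, 478], 'score': [3, 6, 1], 'rank': [19, 14, 33]}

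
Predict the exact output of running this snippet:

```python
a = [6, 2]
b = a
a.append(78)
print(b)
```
[6, 2, 78]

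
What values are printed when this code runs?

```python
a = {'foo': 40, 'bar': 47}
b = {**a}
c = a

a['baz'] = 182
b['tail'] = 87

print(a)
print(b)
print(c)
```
{'foo': 40, 'bar': 47, 'baz': 182}
{'foo': 40, 'bar': 47, 'tail': 87}
{'foo': 40, 'bar': 47, 'baz': 182}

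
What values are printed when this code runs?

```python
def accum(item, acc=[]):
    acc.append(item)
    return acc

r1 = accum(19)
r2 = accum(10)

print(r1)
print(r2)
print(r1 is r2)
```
[19, 10]
[19, 10]
True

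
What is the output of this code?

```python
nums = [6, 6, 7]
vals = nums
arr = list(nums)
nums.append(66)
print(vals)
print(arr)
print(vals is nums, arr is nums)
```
[6, 6, 7, 66]
[6, 6, 7]
True False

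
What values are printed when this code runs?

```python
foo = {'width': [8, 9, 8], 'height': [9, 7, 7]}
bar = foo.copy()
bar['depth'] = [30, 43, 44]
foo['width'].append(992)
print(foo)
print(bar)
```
{'width': [8, 9, 8, 992], 'height': [9, 7, 7]}
{'width': [8, 9, 8, 992], 'height': [9, 7, 7], 'depth': [30, 43, 44]}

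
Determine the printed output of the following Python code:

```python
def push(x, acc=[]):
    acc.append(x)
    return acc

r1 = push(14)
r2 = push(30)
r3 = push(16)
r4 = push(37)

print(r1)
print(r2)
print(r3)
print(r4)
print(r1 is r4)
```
[14, 30, 16, 37]
[14, 30, 16, 37]
[14, 30, 16, 37]
[14, 30, 16, 37]
True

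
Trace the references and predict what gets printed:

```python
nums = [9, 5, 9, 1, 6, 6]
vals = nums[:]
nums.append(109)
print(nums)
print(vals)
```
[9, 5, 9, 1, 6, 6, 109]
[9, 5, 9, 1, 6, 6]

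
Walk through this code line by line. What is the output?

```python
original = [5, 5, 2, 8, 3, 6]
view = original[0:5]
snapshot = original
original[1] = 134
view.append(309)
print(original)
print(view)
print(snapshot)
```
[5, 134, 2, 8, 3, 6]
[5, 5, 2, 8, 3, 309]
[5, 134, 2, 8, 3, 6]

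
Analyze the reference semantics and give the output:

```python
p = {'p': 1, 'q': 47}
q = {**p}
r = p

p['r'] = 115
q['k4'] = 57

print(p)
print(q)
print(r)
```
{'p': 1, 'q': 47, 'r': 115}
{'p': 1, 'q': 47, 'k4': 57}
{'p': 1, 'q': 47, 'r': 115}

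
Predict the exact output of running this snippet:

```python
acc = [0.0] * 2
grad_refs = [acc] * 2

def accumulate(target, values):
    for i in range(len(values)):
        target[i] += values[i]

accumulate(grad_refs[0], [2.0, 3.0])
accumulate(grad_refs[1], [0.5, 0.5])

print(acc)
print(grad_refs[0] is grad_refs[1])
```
[2.5, 3.5]
True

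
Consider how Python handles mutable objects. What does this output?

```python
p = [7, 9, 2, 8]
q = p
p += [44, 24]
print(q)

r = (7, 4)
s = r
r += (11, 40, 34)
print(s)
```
[7, 9, 2, 8, 44, 24]
(7, 4)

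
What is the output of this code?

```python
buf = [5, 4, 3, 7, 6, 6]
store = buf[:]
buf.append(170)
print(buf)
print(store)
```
[5, 4, 3, 7, 6, 6, 170]
[5, 4, 3, 7, 6, 6]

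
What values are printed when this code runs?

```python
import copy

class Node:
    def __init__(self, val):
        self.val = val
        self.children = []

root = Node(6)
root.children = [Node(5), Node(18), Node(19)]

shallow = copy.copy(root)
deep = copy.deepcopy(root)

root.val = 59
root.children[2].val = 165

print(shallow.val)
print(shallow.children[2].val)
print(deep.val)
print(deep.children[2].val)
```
6
165
6
19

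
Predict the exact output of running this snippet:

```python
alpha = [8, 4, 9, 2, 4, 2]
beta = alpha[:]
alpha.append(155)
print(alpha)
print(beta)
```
[8, 4, 9, 2, 4, 2, 155]
[8, 4, 9, 2, 4, 2]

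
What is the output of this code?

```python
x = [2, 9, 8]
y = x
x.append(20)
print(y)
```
[2, 9, 8, 20]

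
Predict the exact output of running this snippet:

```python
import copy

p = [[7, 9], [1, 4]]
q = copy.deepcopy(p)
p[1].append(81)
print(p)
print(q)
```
[[7, 9], [1, 4, 81]]
[[7, 9], [1, 4]]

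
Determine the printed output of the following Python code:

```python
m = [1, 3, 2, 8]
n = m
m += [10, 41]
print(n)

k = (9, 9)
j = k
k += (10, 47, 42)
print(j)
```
[1, 3, 2, 8, 10, 41]
(9, 9)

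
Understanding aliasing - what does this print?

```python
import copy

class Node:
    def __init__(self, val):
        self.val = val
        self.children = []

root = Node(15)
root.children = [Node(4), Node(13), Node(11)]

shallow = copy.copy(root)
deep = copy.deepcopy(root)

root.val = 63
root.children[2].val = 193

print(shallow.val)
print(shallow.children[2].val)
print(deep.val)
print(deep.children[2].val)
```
15
193
15
11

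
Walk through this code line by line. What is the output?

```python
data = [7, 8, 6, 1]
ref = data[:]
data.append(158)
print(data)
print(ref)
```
[7, 8, 6, 1, 158]
[7, 8, 6, 1]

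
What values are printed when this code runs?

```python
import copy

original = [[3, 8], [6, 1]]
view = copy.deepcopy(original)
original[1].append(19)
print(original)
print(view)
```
[[3, 8], [6, 1, 19]]
[[3, 8], [6, 1]]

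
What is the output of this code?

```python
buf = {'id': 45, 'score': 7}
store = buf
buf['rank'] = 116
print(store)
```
{'id': 45, 'score': 7, 'rank': 116}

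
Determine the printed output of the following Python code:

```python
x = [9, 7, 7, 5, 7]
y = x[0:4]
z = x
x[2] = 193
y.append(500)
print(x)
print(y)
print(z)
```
[9, 7, 193, 5, 7]
[9, 7, 7, 5, 500]
[9, 7, 193, 5, 7]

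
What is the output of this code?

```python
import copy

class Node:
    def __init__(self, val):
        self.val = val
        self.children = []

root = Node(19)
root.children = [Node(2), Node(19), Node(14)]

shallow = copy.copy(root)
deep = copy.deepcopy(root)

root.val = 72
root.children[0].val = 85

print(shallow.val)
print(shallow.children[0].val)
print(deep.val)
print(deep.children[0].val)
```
19
85
19
2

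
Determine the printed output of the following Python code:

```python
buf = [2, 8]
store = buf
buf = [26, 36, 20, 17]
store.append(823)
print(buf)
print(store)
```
[26, 36, 20, 17]
[2, 8, 823]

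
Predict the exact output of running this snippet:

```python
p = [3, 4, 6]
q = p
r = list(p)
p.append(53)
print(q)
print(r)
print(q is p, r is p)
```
[3, 4, 6, 53]
[3, 4, 6]
True False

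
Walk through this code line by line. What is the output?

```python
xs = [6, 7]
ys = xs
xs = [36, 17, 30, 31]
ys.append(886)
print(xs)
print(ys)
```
[36, 17, 30, 31]
[6, 7, 886]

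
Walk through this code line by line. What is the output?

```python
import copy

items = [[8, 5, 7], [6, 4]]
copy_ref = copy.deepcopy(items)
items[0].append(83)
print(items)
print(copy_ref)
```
[[8, 5, 7, 83], [6, 4]]
[[8, 5, 7], [6, 4]]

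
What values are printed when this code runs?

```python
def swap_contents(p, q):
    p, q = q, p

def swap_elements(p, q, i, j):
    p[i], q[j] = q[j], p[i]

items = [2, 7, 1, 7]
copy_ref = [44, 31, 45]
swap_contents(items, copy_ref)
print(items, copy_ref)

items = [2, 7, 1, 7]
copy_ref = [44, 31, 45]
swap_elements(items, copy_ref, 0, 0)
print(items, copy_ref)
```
[2, 7, 1, 7] [44, 31, 45]
[44, 7, 1, 7] [2, 31, 45]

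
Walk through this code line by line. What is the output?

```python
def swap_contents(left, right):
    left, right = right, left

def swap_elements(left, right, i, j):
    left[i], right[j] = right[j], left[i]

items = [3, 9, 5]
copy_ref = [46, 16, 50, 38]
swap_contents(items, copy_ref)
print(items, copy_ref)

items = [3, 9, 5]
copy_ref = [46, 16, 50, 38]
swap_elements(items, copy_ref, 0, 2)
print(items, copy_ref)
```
[3, 9, 5] [46, 16, 50, 38]
[50, 9, 5] [46, 16, 3, 38]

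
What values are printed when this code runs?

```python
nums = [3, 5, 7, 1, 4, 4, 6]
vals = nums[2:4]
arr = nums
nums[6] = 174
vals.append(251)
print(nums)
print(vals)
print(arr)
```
[3, 5, 7, 1, 4, 4, 174]
[7, 1, 251]
[3, 5, 7, 1, 4, 4, 174]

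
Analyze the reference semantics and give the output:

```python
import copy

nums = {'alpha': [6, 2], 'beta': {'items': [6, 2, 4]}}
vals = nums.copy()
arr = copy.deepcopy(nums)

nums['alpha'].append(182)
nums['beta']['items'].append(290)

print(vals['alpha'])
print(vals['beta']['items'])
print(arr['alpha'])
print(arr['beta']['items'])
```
[6, 2, 182]
[6, 2, 4, 290]
[6, 2]
[6, 2, 4]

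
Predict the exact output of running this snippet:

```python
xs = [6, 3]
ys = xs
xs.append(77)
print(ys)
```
[6, 3, 77]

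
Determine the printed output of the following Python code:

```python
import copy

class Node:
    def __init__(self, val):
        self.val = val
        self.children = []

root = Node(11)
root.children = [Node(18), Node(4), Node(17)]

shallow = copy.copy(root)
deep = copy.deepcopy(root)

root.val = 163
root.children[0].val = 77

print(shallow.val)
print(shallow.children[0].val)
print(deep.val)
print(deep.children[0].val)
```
11
77
11
18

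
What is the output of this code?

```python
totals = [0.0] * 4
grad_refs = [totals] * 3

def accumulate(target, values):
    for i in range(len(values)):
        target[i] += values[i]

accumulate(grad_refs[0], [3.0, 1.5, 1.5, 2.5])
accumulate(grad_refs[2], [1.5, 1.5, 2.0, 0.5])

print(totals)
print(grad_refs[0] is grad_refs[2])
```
[4.5, 3.0, 3.5, 3.0]
True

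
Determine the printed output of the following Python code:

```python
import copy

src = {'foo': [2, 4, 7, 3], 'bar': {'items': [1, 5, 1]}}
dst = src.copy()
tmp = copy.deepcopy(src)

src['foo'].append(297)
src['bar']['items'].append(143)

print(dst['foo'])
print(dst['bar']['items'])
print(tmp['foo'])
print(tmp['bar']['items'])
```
[2, 4, 7, 3, 297]
[1, 5, 1, 143]
[2, 4, 7, 3]
[1, 5, 1]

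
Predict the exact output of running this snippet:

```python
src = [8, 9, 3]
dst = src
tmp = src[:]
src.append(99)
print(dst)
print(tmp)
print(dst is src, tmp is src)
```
[8, 9, 3, 99]
[8, 9, 3]
True False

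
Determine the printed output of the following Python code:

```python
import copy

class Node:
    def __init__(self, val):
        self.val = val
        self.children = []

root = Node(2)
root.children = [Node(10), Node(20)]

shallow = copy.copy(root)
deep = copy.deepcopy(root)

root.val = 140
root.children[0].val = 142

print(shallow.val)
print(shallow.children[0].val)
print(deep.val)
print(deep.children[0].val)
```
2
142
2
10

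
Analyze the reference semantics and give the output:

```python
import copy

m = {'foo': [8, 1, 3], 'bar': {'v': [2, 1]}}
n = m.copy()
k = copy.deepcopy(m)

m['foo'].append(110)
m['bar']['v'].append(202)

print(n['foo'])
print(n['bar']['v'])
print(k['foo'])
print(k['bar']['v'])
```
[8, 1, 3, 110]
[2, 1, 202]
[8, 1, 3]
[2, 1]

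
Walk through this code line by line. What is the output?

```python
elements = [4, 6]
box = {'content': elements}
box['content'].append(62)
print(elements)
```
[4, 6, 62]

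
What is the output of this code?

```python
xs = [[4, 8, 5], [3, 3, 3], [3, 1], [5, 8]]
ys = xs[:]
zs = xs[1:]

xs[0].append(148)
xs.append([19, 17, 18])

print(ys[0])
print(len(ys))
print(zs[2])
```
[4, 8, 5, 148]
4
[5, 8]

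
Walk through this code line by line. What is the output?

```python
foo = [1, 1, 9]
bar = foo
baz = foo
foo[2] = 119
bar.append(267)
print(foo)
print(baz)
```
[1, 1, 119, 267]
[1, 1, 119, 267]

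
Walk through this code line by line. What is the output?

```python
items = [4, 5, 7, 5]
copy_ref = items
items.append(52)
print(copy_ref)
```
[4, 5, 7, 5, 52]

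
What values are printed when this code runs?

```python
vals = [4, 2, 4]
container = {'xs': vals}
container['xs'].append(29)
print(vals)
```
[4, 2, 4, 29]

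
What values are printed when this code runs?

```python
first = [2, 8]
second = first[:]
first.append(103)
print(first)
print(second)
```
[2, 8, 103]
[2, 8]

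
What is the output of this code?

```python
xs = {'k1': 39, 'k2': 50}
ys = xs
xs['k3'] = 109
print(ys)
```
{'k1': 39, 'k2': 50, 'k3': 109}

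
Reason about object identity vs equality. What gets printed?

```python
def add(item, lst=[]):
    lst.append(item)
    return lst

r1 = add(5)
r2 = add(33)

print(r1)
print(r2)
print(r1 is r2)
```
[5, 33]
[5, 33]
True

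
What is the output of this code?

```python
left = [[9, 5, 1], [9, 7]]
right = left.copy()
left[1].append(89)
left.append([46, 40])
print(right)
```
[[9, 5, 1], [9, 7, 89]]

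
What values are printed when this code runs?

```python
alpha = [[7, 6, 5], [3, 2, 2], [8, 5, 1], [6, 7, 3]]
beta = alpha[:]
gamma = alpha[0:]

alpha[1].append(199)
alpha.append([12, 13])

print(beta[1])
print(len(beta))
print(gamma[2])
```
[3, 2, 2, 199]
4
[8, 5, 1]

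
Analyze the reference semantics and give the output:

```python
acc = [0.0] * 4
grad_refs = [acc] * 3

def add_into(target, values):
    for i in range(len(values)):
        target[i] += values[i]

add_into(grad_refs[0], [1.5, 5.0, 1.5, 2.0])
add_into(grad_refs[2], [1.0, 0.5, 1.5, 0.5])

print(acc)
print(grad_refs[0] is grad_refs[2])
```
[2.5, 5.5, 3.0, 2.5]
True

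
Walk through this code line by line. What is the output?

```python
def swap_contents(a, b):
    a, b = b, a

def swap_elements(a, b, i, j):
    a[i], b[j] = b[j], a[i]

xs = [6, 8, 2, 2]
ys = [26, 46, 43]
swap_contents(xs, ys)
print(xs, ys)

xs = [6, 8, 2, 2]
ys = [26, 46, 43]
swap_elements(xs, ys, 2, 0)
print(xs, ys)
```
[6, 8, 2, 2] [26, 46, 43]
[6, 8, 26, 2] [2, 46, 43]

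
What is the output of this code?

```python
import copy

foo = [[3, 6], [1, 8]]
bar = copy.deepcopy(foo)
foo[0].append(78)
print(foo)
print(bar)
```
[[3, 6, 78], [1, 8]]
[[3, 6], [1, 8]]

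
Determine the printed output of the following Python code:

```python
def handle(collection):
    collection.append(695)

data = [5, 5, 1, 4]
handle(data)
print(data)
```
[5, 5, 1, 4, 695]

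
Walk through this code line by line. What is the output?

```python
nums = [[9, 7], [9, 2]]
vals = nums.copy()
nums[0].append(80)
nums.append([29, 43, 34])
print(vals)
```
[[9, 7, 80], [9, 2]]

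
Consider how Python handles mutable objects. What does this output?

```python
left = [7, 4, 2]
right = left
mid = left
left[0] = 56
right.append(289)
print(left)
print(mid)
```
[56, 4, 2, 289]
[56, 4, 2, 289]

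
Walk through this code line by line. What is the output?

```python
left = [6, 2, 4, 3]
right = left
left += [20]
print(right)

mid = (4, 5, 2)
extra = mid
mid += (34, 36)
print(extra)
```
[6, 2, 4, 3, 20]
(4, 5, 2)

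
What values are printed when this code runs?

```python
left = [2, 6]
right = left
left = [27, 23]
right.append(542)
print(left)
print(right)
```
[27, 23]
[2, 6, 542]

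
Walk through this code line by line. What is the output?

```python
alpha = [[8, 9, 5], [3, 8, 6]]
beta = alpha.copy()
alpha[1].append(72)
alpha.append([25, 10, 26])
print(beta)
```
[[8, 9, 5], [3, 8, 6, 72]]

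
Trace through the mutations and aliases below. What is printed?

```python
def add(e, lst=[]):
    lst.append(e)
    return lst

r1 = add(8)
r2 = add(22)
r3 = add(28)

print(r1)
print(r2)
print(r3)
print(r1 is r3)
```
[8, 22, 28]
[8, 22, 28]
[8, 22, 28]
True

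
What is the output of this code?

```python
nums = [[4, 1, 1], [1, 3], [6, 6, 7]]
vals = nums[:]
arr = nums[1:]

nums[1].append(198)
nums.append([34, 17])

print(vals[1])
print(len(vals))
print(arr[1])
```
[1, 3, 198]
3
[6, 6, 7]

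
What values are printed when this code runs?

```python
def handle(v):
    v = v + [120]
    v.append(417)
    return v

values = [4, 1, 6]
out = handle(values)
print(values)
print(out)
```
[4, 1, 6]
[4, 1, 6, 120, 417]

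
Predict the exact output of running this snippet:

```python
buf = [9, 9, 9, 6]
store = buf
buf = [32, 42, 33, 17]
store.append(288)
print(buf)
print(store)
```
[32, 42, 33, 17]
[9, 9, 9, 6, 288]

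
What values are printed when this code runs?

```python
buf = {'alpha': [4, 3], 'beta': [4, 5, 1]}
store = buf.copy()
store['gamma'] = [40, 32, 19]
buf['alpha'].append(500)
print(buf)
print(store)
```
{'alpha': [4, 3, 500], 'beta': [4, 5, 1]}
{'alpha': [4, 3, 500], 'beta': [4, 5, 1], 'gamma': [40, 32, 19]}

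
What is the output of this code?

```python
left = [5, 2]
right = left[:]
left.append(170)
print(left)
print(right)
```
[5, 2, 170]
[5, 2]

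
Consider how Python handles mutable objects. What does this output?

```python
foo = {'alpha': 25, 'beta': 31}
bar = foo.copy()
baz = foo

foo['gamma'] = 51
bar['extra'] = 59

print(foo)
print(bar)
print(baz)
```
{'alpha': 25, 'beta': 31, 'gamma': 51}
{'alpha': 25, 'beta': 31, 'extra': 59}
{'alpha': 25, 'beta': 31, 'gamma': 51}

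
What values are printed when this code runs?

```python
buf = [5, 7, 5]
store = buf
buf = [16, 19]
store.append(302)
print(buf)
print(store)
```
[16, 19]
[5, 7, 5, 302]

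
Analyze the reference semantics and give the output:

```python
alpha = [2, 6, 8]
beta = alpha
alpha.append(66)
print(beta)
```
[2, 6, 8, 66]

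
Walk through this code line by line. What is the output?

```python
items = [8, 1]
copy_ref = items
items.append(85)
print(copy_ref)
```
[8, 1, 85]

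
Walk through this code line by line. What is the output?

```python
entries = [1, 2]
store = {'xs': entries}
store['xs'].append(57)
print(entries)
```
[1, 2, 57]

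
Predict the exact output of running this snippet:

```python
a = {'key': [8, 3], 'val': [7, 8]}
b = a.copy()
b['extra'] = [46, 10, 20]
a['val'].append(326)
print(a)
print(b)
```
{'key': [8, 3], 'val': [7, 8, 326]}
{'key': [8, 3], 'val': [7, 8, 326], 'extra': [46, 10, 20]}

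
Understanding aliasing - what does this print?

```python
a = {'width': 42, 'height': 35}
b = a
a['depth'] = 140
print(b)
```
{'width': 42, 'height': 35, 'depth': 140}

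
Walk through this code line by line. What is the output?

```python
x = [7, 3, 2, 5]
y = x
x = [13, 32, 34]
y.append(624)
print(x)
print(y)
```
[13, 32, 34]
[7, 3, 2, 5, 624]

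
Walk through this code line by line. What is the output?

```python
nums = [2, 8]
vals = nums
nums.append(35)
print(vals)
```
[2, 8, 35]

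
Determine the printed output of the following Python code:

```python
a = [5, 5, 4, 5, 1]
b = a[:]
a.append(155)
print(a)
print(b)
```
[5, 5, 4, 5, 1, 155]
[5, 5, 4, 5, 1]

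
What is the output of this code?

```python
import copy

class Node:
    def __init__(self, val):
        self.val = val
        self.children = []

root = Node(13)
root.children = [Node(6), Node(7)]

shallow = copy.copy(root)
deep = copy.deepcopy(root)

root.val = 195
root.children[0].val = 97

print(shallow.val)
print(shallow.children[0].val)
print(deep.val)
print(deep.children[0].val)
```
13
97
13
6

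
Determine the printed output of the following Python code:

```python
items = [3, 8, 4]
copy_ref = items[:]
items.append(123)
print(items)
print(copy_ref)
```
[3, 8, 4, 123]
[3, 8, 4]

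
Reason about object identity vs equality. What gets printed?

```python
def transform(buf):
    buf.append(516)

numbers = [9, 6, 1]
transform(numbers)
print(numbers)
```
[9, 6, 1, 516]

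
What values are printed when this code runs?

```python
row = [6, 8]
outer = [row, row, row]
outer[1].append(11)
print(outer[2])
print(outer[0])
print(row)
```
[6, 8, 11]
[6, 8, 11]
[6, 8, 11]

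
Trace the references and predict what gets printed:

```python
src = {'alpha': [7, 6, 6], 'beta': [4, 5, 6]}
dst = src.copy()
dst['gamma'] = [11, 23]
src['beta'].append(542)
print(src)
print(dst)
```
{'alpha': [7, 6, 6], 'beta': [4, 5, 6, 542]}
{'alpha': [7, 6, 6], 'beta': [4, 5, 6, 542], 'gamma': [11, 23]}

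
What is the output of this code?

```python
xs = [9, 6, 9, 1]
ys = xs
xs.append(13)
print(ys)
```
[9, 6, 9, 1, 13]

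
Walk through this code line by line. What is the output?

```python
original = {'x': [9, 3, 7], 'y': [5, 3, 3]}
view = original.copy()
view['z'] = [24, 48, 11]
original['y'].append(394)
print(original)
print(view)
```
{'x': [9, 3, 7], 'y': [5, 3, 3, 394]}
{'x': [9, 3, 7], 'y': [5, 3, 3, 394], 'z': [24, 48, 11]}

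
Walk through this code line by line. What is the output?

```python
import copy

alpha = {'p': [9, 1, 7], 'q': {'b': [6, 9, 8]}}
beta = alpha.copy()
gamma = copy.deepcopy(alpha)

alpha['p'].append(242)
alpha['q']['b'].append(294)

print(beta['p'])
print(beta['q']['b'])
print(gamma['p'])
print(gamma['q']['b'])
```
[9, 1, 7, 242]
[6, 9, 8, 294]
[9, 1, 7]
[6, 9, 8]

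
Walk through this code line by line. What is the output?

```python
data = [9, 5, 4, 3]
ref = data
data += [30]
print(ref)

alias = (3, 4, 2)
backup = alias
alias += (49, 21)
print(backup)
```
[9, 5, 4, 3, 30]
(3, 4, 2)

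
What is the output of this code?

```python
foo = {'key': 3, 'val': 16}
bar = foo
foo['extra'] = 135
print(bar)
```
{'key': 3, 'val': 16, 'extra': 135}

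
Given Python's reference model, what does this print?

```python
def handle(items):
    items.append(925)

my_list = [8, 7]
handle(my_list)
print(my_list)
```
[8, 7, 925]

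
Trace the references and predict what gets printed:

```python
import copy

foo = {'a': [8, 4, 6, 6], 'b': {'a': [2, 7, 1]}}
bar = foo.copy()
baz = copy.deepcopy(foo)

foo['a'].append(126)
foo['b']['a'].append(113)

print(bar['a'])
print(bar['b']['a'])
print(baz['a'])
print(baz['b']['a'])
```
[8, 4, 6, 6, 126]
[2, 7, 1, 113]
[8, 4, 6, 6]
[2, 7, 1]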